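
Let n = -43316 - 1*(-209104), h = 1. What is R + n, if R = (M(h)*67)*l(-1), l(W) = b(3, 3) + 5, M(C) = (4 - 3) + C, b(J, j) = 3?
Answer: 166860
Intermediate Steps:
M(C) = 1 + C
l(W) = 8 (l(W) = 3 + 5 = 8)
n = 165788 (n = -43316 + 209104 = 165788)
R = 1072 (R = ((1 + 1)*67)*8 = (2*67)*8 = 134*8 = 1072)
R + n = 1072 + 165788 = 166860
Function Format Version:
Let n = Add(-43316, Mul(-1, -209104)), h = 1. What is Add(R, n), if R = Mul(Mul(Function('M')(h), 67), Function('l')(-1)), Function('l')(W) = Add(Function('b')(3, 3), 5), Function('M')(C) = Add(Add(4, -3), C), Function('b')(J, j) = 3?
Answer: 166860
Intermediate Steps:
Function('M')(C) = Add(1, C)
Function('l')(W) = 8 (Function('l')(W) = Add(3, 5) = 8)
n = 165788 (n = Add(-43316, 209104) = 165788)
R = 1072 (R = Mul(Mul(Add(1, 1), 67), 8) = Mul(Mul(2, 67), 8) = Mul(134, 8) = 1072)
Add(R, n) = Add(1072, 165788) = 166860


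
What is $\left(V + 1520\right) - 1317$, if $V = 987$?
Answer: $1190$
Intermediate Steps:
$\left(V + 1520\right) - 1317 = \left(987 + 1520\right) - 1317 = 2507 - 1317 = 1190$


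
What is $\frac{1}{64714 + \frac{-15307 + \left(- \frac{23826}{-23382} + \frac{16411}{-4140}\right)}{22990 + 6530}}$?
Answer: $\frac{52918142400}{3424517222359957} \approx 1.5453 \cdot 10^{-5}$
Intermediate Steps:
$\frac{1}{64714 + \frac{-15307 + \left(- \frac{23826}{-23382} + \frac{16411}{-4140}\right)}{22990 + 6530}} = \frac{1}{64714 + \frac{-15307 + \left(\left(-23826\right) \left(- \frac{1}{23382}\right) + 16411 \left(- \frac{1}{4140}\right)\right)}{29520}} = \frac{1}{64714 + \left(-15307 + \left(\frac{3971}{3897} - \frac{16411}{4140}\right)\right) \frac{1}{29520}} = \frac{1}{64714 + \left(-15307 - \frac{5279303}{1792620}\right) \frac{1}{29520}} = \frac{1}{64714 - \frac{27444913643}{52918142400}} = \frac{1}{\frac{3424517222359957}{52918142400}} = \frac{52918142400}{3424517222359957}$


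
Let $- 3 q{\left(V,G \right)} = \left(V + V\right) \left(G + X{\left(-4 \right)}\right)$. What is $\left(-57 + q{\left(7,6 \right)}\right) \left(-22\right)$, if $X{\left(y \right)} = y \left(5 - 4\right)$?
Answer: $\frac{4378}{3} \approx 1459.3$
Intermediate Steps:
$X{\left(y \right)} = y$ ($X{\left(y \right)} = y 1 = y$)
$q{\left(V,G \right)} = - \frac{2 V \left(-4 + G\right)}{3}$ ($q{\left(V,G \right)} = - \frac{\left(V + V\right) \left(G - 4\right)}{3} = - \frac{2 V \left(-4 + G\right)}{3}$)
$\left(-57 + q{\left(7,6 \right)}\right) \left(-22\right) = \left(-57 + \frac{2}{3} \cdot 7 \left(4 - 6\right)\right) \left(-22\right) = \left(-57 + \frac{2}{3} \cdot 7 \left(-2\right)\right) \left(-22\right) = \left(-57 - \frac{28}{3}\right) \left(-22\right) = \left(- \frac{199}{3}\right) \left(-22\right) = \frac{4378}{3}$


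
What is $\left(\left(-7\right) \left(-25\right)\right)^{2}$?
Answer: $30625$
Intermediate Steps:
$\left(\left(-7\right) \left(-25\right)\right)^{2} = 175^{2} = 30625$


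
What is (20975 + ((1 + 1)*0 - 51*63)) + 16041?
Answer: 33803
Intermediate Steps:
(20975 + ((1 + 1)*0 - 51*63)) + 16041 = (20975 + (2*0 - 3213)) + 16041 = (20975 + (0 - 3213)) + 16041 = (20975 - 3213) + 16041 = 17762 + 16041 = 33803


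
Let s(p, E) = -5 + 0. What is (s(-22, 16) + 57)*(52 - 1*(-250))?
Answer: 15704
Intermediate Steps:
s(p, E) = -5
(s(-22, 16) + 57)*(52 - 1*(-250)) = (-5 + 57)*(52 - 1*(-250)) = 52*(52 + 250) = 52*302 = 15704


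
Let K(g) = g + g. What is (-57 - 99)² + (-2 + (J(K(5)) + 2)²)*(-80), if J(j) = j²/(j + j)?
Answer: 20576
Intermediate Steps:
K(g) = 2*g
J(j) = j/2 (J(j) = j²/((2*j)) = (1/(2*j))*j² = j/2)
(-57 - 99)² + (-2 + (J(K(5)) + 2)²)*(-80) = (-57 - 99)² + (-2 + ((2*5)/2 + 2)²)*(-80) = (-156)² + (-2 + ((½)*10 + 2)²)*(-80) = 24336 + (-2 + (5 + 2)²)*(-80) = 24336 + (-2 + 7²)*(-80) = 24336 + (-2 + 49)*(-80) = 24336 + 47*(-80) = 24336 - 3760 = 20576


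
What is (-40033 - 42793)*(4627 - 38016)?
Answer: 2765477314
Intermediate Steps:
(-40033 - 42793)*(4627 - 38016) = -82826*(-33389) = 2765477314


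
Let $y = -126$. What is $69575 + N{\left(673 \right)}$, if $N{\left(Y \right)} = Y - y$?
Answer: $70374$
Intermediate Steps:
$N{\left(Y \right)} = 126 + Y$ ($N{\left(Y \right)} = Y - -126 = Y + 126 = 126 + Y$)
$69575 + N{\left(673 \right)} = 69575 + \left(126 + 673\right) = 69575 + 799 = 70374$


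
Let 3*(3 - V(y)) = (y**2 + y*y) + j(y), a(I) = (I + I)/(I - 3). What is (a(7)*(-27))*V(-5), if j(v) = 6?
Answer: 2961/2 ≈ 1480.5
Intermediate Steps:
a(I) = 2*I/(-3 + I) (a(I) = (2*I)/(-3 + I) = 2*I/(-3 + I))
V(y) = 1 - 2*y**2/3 (V(y) = 3 - ((y**2 + y*y) + 6)/3 = 3 - ((y**2 + y**2) + 6)/3 = 3 - (2*y**2 + 6)/3 = 3 - (6 + 2*y**2)/3 = 3 + (-2 - 2*y**2/3) = 1 - 2*y**2/3)
(a(7)*(-27))*V(-5) = ((2*7/(-3 + 7))*(-27))*(1 - 2/3*(-5)**2) = ((2*7/4)*(-27))*(1 - 2/3*25) = ((2*7*(1/4))*(-27))*(1 - 50/3) = ((7/2)*(-27))*(-47/3) = -189/2*(-47/3) = 2961/2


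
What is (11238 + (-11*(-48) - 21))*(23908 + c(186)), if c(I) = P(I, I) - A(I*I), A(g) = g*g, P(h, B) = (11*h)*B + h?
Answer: -14052640757670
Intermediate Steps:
P(h, B) = h + 11*B*h (P(h, B) = 11*B*h + h = h + 11*B*h)
A(g) = g²
c(I) = -I⁴ + I*(1 + 11*I) (c(I) = I*(1 + 11*I) - (I*I)² = I*(1 + 11*I) - (I²)² = I*(1 + 11*I) - I⁴ = -I⁴ + I*(1 + 11*I))
(11238 + (-11*(-48) - 21))*(23908 + c(186)) = (11238 + (-11*(-48) - 21))*(23908 + 186*(1 - 1*186³ + 11*186)) = (11238 + (528 - 21))*(23908 + 186*(1 - 1*6434856 + 2046)) = (11238 + 507)*(23908 + 186*(1 - 6434856 + 2046)) = 11745*(23908 + 186*(-6432809)) = 11745*(23908 - 1196502474) = 11745*(-1196478566) = -14052640757670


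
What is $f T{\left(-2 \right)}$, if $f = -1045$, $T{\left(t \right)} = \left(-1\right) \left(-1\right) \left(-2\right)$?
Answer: $2090$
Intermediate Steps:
$T{\left(t \right)} = -2$ ($T{\left(t \right)} = 1 \left(-2\right) = -2$)
$f T{\left(-2 \right)} = \left(-1045\right) \left(-2\right) = 2090$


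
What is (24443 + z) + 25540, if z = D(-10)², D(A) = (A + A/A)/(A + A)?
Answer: 19993281/400 ≈ 49983.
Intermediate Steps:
D(A) = (1 + A)/(2*A) (D(A) = (A + 1)/((2*A)) = (1 + A)*(1/(2*A)) = (1 + A)/(2*A))
z = 81/400 (z = ((½)*(1 - 10)/(-10))² = ((½)*(-⅒)*(-9))² = (9/20)² = 81/400 ≈ 0.20250)
(24443 + z) + 25540 = (24443 + 81/400) + 25540 = 9777281/400 + 25540 = 19993281/400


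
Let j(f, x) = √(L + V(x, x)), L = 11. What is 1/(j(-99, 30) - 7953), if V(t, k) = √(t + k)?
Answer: -1/(7953 - √(11 + 2*√15)) ≈ -0.00012581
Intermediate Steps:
V(t, k) = √(k + t)
j(f, x) = √(11 + √2*√x) (j(f, x) = √(11 + √(x + x)) = √(11 + √(2*x)) = √(11 + √2*√x))
1/(j(-99, 30) - 7953) = 1/(√(11 + √2*√30) - 7953) = 1/(√(11 + 2*√15) - 7953) = 1/(-7953 + √(11 + 2*√15))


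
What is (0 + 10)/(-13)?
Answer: -10/13 ≈ -0.76923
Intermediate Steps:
(0 + 10)/(-13) = 10*(-1/13) = -10/13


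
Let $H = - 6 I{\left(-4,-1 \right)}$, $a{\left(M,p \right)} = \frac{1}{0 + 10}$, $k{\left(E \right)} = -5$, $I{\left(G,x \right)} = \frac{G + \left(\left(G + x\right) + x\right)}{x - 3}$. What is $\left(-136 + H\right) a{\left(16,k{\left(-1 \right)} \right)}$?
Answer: $- \frac{151}{10} \approx -15.1$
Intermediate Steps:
$I{\left(G,x \right)} = \frac{2 G + 2 x}{-3 + x}$ ($I{\left(G,x \right)} = \frac{G + \left(G + 2 x\right)}{-3 + x} = \frac{2 G + 2 x}{-3 + x}$)
$a{\left(M,p \right)} = \frac{1}{10}$
$H = -15$ ($H = - 6 \frac{2 \left(-4 - 1\right)}{-3 - 1} = - 6 \cdot 2 \frac{1}{-4} \left(-5\right) = - 6 \cdot 2 \left(- \frac{1}{4}\right) \left(-5\right) = \left(-6\right) \frac{5}{2} = -15$)
$\left(-136 + H\right) a{\left(16,k{\left(-1 \right)} \right)} = \left(-136 - 15\right) \frac{1}{10} = \left(-151\right) \frac{1}{10} = - \frac{151}{10}$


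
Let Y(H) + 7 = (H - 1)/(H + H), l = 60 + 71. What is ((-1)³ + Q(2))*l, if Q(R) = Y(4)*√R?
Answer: -131 - 6943*√2/8 ≈ -1358.4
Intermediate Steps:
l = 131
Y(H) = -7 + (-1 + H)/(2*H) (Y(H) = -7 + (H - 1)/(H + H) = -7 + (-1 + H)/((2*H)) = -7 + (-1 + H)*(1/(2*H)) = -7 + (-1 + H)/(2*H))
Q(R) = -53*√R/8 (Q(R) = ((½)*(-1 - 13*4)/4)*√R = ((½)*(¼)*(-1 - 52))*√R = ((½)*(¼)*(-53))*√R = -53*√R/8)
((-1)³ + Q(2))*l = ((-1)³ - 53*√2/8)*131 = (-1 - 53*√2/8)*131 = -131 - 6943*√2/8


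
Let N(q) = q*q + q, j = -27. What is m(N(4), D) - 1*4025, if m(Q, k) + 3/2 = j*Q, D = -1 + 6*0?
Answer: -9133/2 ≈ -4566.5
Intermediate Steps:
N(q) = q + q² (N(q) = q² + q = q + q²)
D = -1 (D = -1 + 0 = -1)
m(Q, k) = -3/2 - 27*Q
m(N(4), D) - 1*4025 = (-3/2 - 108*(1 + 4)) - 1*4025 = (-3/2 - 108*5) - 4025 = (-3/2 - 27*20) - 4025 = (-3/2 - 540) - 4025 = -1083/2 - 4025 = -9133/2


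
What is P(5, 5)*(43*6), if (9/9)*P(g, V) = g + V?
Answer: 2580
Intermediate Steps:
P(g, V) = V + g (P(g, V) = g + V = V + g)
P(5, 5)*(43*6) = (5 + 5)*(43*6) = 10*258 = 2580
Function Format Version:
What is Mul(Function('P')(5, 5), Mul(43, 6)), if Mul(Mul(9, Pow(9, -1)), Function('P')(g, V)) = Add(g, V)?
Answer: 2580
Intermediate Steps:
Function('P')(g, V) = Add(V, g) (Function('P')(g, V) = Add(g, V) = Add(V, g))
Mul(Function('P')(5, 5), Mul(43, 6)) = Mul(Add(5, 5), Mul(43, 6)) = Mul(10, 258) = 2580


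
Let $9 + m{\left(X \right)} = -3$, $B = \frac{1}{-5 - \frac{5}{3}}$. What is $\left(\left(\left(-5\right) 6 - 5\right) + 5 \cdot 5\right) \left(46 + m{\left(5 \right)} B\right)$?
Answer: $-478$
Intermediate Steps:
$B = - \frac{3}{20}$ ($B = \frac{1}{-5 - \frac{5}{3}} = \frac{1}{- \frac{20}{3}} = - \frac{3}{20} \approx -0.15$)
$m{\left(X \right)} = -12$ ($m{\left(X \right)} = -9 - 3 = -12$)
$\left(\left(\left(-5\right) 6 - 5\right) + 5 \cdot 5\right) \left(46 + m{\left(5 \right)} B\right) = \left(\left(\left(-5\right) 6 - 5\right) + 5 \cdot 5\right) \left(46 - - \frac{9}{5}\right) = \left(\left(-30 - 5\right) + 25\right) \left(46 + \frac{9}{5}\right) = \left(-35 + 25\right) \frac{239}{5} = \left(-10\right) \frac{239}{5} = -478$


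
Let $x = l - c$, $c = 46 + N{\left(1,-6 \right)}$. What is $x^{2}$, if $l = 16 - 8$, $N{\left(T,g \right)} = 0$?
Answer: $1444$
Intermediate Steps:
$c = 46$ ($c = 46 + 0 = 46$)
$l = 8$ ($l = 16 - 8 = 8$)
$x = -38$ ($x = 8 - 46 = -38$)
$x^{2} = \left(-38\right)^{2} = 1444$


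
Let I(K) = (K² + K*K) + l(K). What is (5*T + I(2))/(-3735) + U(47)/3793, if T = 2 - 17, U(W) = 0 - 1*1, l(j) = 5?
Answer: 231431/14166855 ≈ 0.016336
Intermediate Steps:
I(K) = 5 + 2*K² (I(K) = (K² + K*K) + 5 = (K² + K²) + 5 = 2*K² + 5 = 5 + 2*K²)
U(W) = -1 (U(W) = 0 - 1 = -1)
T = -15
(5*T + I(2))/(-3735) + U(47)/3793 = (5*(-15) + (5 + 2*2²))/(-3735) - 1/3793 = (-75 + (5 + 2*4))*(-1/3735) - 1*1/3793 = (-75 + (5 + 8))*(-1/3735) - 1/3793 = (-75 + 13)*(-1/3735) - 1/3793 = -62*(-1/3735) - 1/3793 = 62/3735 - 1/3793 = 231431/14166855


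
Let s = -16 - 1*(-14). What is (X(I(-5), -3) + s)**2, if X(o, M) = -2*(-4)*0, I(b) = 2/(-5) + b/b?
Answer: 4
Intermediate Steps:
s = -2 (s = -16 + 14 = -2)
I(b) = 3/5 (I(b) = 2*(-1/5) + 1 = -2/5 + 1 = 3/5)
X(o, M) = 0 (X(o, M) = 8*0 = 0)
(X(I(-5), -3) + s)**2 = (0 - 2)**2 = (-2)**2 = 4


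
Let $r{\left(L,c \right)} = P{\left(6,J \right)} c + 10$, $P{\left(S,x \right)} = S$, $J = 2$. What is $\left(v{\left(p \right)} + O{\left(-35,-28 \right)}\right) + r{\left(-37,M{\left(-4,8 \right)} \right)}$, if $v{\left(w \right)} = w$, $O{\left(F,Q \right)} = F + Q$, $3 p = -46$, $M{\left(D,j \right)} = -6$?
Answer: $- \frac{313}{3} \approx -104.33$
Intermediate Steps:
$p = - \frac{46}{3}$ ($p = \frac{1}{3} \left(-46\right) = - \frac{46}{3} \approx -15.333$)
$r{\left(L,c \right)} = 10 + 6 c$ ($r{\left(L,c \right)} = 6 c + 10 = 10 + 6 c$)
$\left(v{\left(p \right)} + O{\left(-35,-28 \right)}\right) + r{\left(-37,M{\left(-4,8 \right)} \right)} = \left(- \frac{46}{3} - 63\right) + \left(10 + 6 \left(-6\right)\right) = \left(- \frac{46}{3} - 63\right) + \left(10 - 36\right) = - \frac{235}{3} - 26 = - \frac{313}{3}$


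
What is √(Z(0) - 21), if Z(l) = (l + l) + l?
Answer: I*√21 ≈ 4.5826*I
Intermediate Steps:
Z(l) = 3*l (Z(l) = 2*l + l = 3*l)
√(Z(0) - 21) = √(3*0 - 21) = √(0 - 21) = √(-21) = I*√21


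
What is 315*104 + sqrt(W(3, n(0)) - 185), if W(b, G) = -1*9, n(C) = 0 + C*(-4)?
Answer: 32760 + I*sqrt(194) ≈ 32760.0 + 13.928*I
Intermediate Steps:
n(C) = -4*C (n(C) = 0 - 4*C = -4*C)
W(b, G) = -9
315*104 + sqrt(W(3, n(0)) - 185) = 315*104 + sqrt(-9 - 185) = 32760 + sqrt(-194) = 32760 + I*sqrt(194)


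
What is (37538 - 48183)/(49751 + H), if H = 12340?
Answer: -10645/62091 ≈ -0.17144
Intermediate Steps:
(37538 - 48183)/(49751 + H) = (37538 - 48183)/(49751 + 12340) = -10645/62091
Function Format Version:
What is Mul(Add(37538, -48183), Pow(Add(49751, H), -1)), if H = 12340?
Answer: Rational(-10645, 62091) ≈ -0.17144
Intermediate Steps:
Mul(Add(37538, -48183), Pow(Add(49751, H), -1)) = Mul(Add(37538, -48183), Pow(Add(49751, 12340), -1)) = Mul(-10645, Pow(62091, -1)) = Mul(-10645, Rational(1, 62091)) = Rational(-10645, 62091)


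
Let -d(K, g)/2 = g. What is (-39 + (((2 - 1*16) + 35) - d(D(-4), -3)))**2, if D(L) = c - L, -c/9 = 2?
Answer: 576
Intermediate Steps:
c = -18 (c = -9*2 = -18)
D(L) = -18 - L
d(K, g) = -2*g
(-39 + (((2 - 1*16) + 35) - d(D(-4), -3)))**2 = (-39 + (((2 - 1*16) + 35) - (-2)*(-3)))**2 = (-39 + (((2 - 16) + 35) - 1*6))**2 = (-39 + ((-14 + 35) - 6))**2 = (-39 + (21 - 6))**2 = (-39 + 15)**2 = (-24)**2 = 576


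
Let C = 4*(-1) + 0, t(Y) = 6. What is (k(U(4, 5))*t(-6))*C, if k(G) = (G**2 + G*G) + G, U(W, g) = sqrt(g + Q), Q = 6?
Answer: -528 - 24*sqrt(11) ≈ -607.60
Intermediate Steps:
U(W, g) = sqrt(6 + g) (U(W, g) = sqrt(g + 6) = sqrt(6 + g))
k(G) = G + 2*G**2 (k(G) = (G**2 + G**2) + G = 2*G**2 + G = G + 2*G**2)
C = -4 (C = -4 + 0 = -4)
(k(U(4, 5))*t(-6))*C = ((sqrt(6 + 5)*(1 + 2*sqrt(6 + 5)))*6)*(-4) = ((sqrt(11)*(1 + 2*sqrt(11)))*6)*(-4) = (6*sqrt(11)*(1 + 2*sqrt(11)))*(-4) = -24*sqrt(11)*(1 + 2*sqrt(11))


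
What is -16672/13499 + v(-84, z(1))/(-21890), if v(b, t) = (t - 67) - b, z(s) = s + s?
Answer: -365206561/295493110 ≈ -1.2359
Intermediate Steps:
z(s) = 2*s
v(b, t) = -67 + t - b (v(b, t) = (-67 + t) - b = -67 + t - b)
-16672/13499 + v(-84, z(1))/(-21890) = -16672/13499 + (-67 + 2*1 - 1*(-84))/(-21890) = -16672*1/13499 + (-67 + 2 + 84)*(-1/21890) = -16672/13499 + 19*(-1/21890) = -16672/13499 - 19/21890 = -365206561/295493110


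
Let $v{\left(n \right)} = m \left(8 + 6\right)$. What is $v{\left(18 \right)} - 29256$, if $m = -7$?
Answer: $-29354$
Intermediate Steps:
$v{\left(n \right)} = -98$ ($v{\left(n \right)} = - 7 \left(8 + 6\right) = \left(-7\right) 14 = -98$)
$v{\left(18 \right)} - 29256 = -98 - 29256 = -29354$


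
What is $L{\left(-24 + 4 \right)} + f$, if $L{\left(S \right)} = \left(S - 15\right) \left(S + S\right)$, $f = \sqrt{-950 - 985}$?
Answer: $1400 + 3 i \sqrt{215} \approx 1400.0 + 43.989 i$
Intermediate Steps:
$f = 3 i \sqrt{215}$ ($f = \sqrt{-1935} = 3 i \sqrt{215} \approx 43.989 i$)
$L{\left(S \right)} = 2 S \left(-15 + S\right)$ ($L{\left(S \right)} = \left(-15 + S\right) 2 S = 2 S \left(-15 + S\right)$)
$L{\left(-24 + 4 \right)} + f = 2 \left(-24 + 4\right) \left(-15 + \left(-24 + 4\right)\right) + 3 i \sqrt{215} = 2 \left(-20\right) \left(-15 - 20\right) + 3 i \sqrt{215} = 2 \left(-20\right) \left(-35\right) + 3 i \sqrt{215} = 1400 + 3 i \sqrt{215}$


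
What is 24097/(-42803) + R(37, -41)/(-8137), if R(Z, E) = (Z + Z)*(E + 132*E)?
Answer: 17075874877/348288011 ≈ 49.028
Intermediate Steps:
R(Z, E) = 266*E*Z (R(Z, E) = (2*Z)*(133*E) = 266*E*Z)
24097/(-42803) + R(37, -41)/(-8137) = 24097/(-42803) + (266*(-41)*37)/(-8137) = 24097*(-1/42803) - 403522*(-1/8137) = -24097/42803 + 403522/8137 = 17075874877/348288011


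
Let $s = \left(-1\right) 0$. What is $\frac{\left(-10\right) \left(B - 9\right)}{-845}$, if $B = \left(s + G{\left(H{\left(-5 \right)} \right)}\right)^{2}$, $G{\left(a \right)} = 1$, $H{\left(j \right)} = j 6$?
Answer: $- \frac{16}{169} \approx -0.094675$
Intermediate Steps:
$H{\left(j \right)} = 6 j$
$s = 0$
$B = 1$ ($B = \left(0 + 1\right)^{2} = 1^{2} = 1$)
$\frac{\left(-10\right) \left(B - 9\right)}{-845} = \frac{\left(-10\right) \left(1 - 9\right)}{-845} = \left(-10\right) \left(-8\right) \left(- \frac{1}{845}\right) = 80 \left(- \frac{1}{845}\right) = - \frac{16}{169}$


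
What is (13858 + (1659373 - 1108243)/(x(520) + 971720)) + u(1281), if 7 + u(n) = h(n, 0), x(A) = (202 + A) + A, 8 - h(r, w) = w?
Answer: 6742415744/486481 ≈ 13860.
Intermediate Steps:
h(r, w) = 8 - w
x(A) = 202 + 2*A
u(n) = 1 (u(n) = -7 + (8 - 1*0) = -7 + (8 + 0) = -7 + 8 = 1)
(13858 + (1659373 - 1108243)/(x(520) + 971720)) + u(1281) = (13858 + (1659373 - 1108243)/((202 + 2*520) + 971720)) + 1 = (13858 + 551130/((202 + 1040) + 971720)) + 1 = (13858 + 551130/(1242 + 971720)) + 1 = (13858 + 551130/972962) + 1 = (13858 + 551130*(1/972962)) + 1 = (13858 + 275565/486481) + 1 = 6741929263/486481 + 1 = 6742415744/486481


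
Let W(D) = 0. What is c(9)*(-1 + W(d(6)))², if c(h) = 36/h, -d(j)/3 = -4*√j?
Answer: 4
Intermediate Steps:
d(j) = 12*√j (d(j) = -(-12)*√j = 12*√j)
c(9)*(-1 + W(d(6)))² = (36/9)*(-1 + 0)² = (36*(⅑))*(-1)² = 4*1 = 4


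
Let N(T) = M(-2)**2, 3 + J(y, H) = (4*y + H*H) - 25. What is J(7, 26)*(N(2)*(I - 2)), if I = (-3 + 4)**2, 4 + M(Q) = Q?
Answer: -24336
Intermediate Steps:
J(y, H) = -28 + H**2 + 4*y (J(y, H) = -3 + ((4*y + H*H) - 25) = -3 + ((4*y + H**2) - 25) = -3 + ((H**2 + 4*y) - 25) = -3 + (-25 + H**2 + 4*y) = -28 + H**2 + 4*y)
M(Q) = -4 + Q
I = 1 (I = 1**2 = 1)
N(T) = 36 (N(T) = (-4 - 2)**2 = (-6)**2 = 36)
J(7, 26)*(N(2)*(I - 2)) = (-28 + 26**2 + 4*7)*(36*(1 - 2)) = (-28 + 676 + 28)*(36*(-1)) = 676*(-36) = -24336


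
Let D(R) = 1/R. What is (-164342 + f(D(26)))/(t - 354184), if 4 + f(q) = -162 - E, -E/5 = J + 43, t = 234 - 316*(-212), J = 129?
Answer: 81824/143479 ≈ 0.57029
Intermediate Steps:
t = 67226 (t = 234 + 66992 = 67226)
E = -860 (E = -5*(129 + 43) = -5*172 = -860)
f(q) = 694 (f(q) = -4 + (-162 - 1*(-860)) = -4 + (-162 + 860) = -4 + 698 = 694)
(-164342 + f(D(26)))/(t - 354184) = (-164342 + 694)/(67226 - 354184) = -163648/(-286958) = -163648*(-1/286958) = 81824/143479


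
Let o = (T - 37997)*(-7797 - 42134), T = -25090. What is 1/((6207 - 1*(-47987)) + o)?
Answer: 1/3150051191 ≈ 3.1745e-10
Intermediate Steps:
o = 3149996997 (o = (-25090 - 37997)*(-7797 - 42134) = -63087*(-49931) = 3149996997)
1/((6207 - 1*(-47987)) + o) = 1/((6207 - 1*(-47987)) + 3149996997) = 1/((6207 + 47987) + 3149996997) = 1/(54194 + 3149996997) = 1/3150051191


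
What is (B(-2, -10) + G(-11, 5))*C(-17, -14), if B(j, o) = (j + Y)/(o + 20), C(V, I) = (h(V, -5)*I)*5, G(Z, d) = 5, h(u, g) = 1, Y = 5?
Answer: -371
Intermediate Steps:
C(V, I) = 5*I (C(V, I) = (1*I)*5 = I*5 = 5*I)
B(j, o) = (5 + j)/(20 + o) (B(j, o) = (j + 5)/(o + 20) = (5 + j)/(20 + o))
(B(-2, -10) + G(-11, 5))*C(-17, -14) = ((5 - 2)/(20 - 10) + 5)*(5*(-14)) = (3/10 + 5)*(-70) = (53/10)*(-70) = -371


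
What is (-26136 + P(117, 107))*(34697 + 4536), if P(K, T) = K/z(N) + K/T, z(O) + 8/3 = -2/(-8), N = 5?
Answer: -3187557391419/3103 ≈ -1.0273e+9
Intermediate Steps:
z(O) = -29/12 (z(O) = -8/3 - 2/(-8) = -8/3 - 2*(-⅛) = -8/3 + ¼ = -29/12)
P(K, T) = -12*K/29 + K/T (P(K, T) = K/(-29/12) + K/T = K*(-12/29) + K/T = -12*K/29 + K/T)
(-26136 + P(117, 107))*(34697 + 4536) = (-26136 + (-12/29*117 + 117/107))*(34697 + 4536) = (-26136 + (-1404/29 + 117*(1/107)))*39233 = (-26136 + (-1404/29 + 117/107))*39233 = (-26136 - 146835/3103)*39233 = -81246843/3103*39233 = -3187557391419/3103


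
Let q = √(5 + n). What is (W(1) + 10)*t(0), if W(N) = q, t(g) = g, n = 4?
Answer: 0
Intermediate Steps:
q = 3 (q = √(5 + 4) = √9 = 3)
W(N) = 3
(W(1) + 10)*t(0) = (3 + 10)*0 = 13*0 = 0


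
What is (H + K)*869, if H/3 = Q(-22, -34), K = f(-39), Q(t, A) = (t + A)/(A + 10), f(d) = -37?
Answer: -26070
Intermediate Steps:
Q(t, A) = (A + t)/(10 + A)
K = -37
H = 7 (H = 3*((-34 - 22)/(10 - 34)) = 3*(-56/(-24)) = 3*(-1/24*(-56)) = 3*(7/3) = 7)
(H + K)*869 = (7 - 37)*869 = -30*869 = -26070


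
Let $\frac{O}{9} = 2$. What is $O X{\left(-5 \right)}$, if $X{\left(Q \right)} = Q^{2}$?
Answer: $450$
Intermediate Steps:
$O = 18$ ($O = 9 \cdot 2 = 18$)
$O X{\left(-5 \right)} = 18 \left(-5\right)^{2} = 18 \cdot 25 = 450$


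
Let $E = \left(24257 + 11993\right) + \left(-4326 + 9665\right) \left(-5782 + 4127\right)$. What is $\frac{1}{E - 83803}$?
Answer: $- \frac{1}{8883598} \approx -1.1257 \cdot 10^{-7}$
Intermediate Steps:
$E = -8799795$ ($E = 36250 + 5339 \left(-1655\right) = 36250 - 8836045 = -8799795$)
$\frac{1}{E - 83803} = \frac{1}{-8799795 - 83803} = \frac{1}{-8883598} = - \frac{1}{8883598}$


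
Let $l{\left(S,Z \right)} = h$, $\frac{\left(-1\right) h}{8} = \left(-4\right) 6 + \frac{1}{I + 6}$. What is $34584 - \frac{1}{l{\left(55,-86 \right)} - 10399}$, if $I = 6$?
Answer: $\frac{1059065835}{30623} \approx 34584.0$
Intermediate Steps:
$h = \frac{574}{3}$ ($h = - 8 \left(\left(-4\right) 6 + \frac{1}{6 + 6}\right) = - 8 \left(-24 + \frac{1}{12}\right) = \left(-8\right) \left(- \frac{287}{12}\right) = \frac{574}{3} \approx 191.33$)
$l{\left(S,Z \right)} = \frac{574}{3}$
$34584 - \frac{1}{l{\left(55,-86 \right)} - 10399} = 34584 - \frac{1}{\frac{574}{3} - 10399} = 34584 - \frac{1}{- \frac{30623}{3}} = 34584 - - \frac{3}{30623} = 34584 + \frac{3}{30623} = \frac{1059065835}{30623}$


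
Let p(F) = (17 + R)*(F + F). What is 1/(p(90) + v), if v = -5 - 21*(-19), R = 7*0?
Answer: 1/3454 ≈ 0.00028952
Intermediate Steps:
R = 0
p(F) = 34*F (p(F) = (17 + 0)*(F + F) = 17*(2*F) = 34*F)
v = 394 (v = -5 + 399 = 394)
1/(p(90) + v) = 1/(34*90 + 394) = 1/(3060 + 394) = 1/3454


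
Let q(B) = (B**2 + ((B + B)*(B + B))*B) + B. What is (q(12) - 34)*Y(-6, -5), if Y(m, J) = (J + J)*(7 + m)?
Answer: -70340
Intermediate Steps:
Y(m, J) = 2*J*(7 + m) (Y(m, J) = (2*J)*(7 + m) = 2*J*(7 + m))
q(B) = B + B**2 + 4*B**3 (q(B) = (B**2 + ((2*B)*(2*B))*B) + B = (B**2 + (4*B**2)*B) + B = (B**2 + 4*B**3) + B = B + B**2 + 4*B**3)
(q(12) - 34)*Y(-6, -5) = (12*(1 + 12 + 4*12**2) - 34)*(2*(-5)*(7 - 6)) = (12*(1 + 12 + 4*144) - 34)*(2*(-5)*1) = (12*(1 + 12 + 576) - 34)*(-10) = (12*589 - 34)*(-10) = (7068 - 34)*(-10) = 7034*(-10) = -70340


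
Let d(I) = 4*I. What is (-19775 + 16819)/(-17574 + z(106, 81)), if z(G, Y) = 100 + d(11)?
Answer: 1478/8715 ≈ 0.16959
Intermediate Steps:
z(G, Y) = 144 (z(G, Y) = 100 + 4*11 = 100 + 44 = 144)
(-19775 + 16819)/(-17574 + z(106, 81)) = (-19775 + 16819)/(-17574 + 144) = -2956/(-17430) = -2956*(-1/17430) = 1478/8715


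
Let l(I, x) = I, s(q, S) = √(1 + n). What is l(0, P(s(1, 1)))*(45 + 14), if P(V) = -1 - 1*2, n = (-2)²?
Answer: 0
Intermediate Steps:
n = 4
s(q, S) = √5 (s(q, S) = √(1 + 4) = √5)
P(V) = -3 (P(V) = -1 - 2 = -3)
l(0, P(s(1, 1)))*(45 + 14) = 0*(45 + 14) = 0*59 = 0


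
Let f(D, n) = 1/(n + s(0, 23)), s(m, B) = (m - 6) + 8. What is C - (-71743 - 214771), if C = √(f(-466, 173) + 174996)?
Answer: 286514 + √214370107/35 ≈ 2.8693e+5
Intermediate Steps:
s(m, B) = 2 + m (s(m, B) = (-6 + m) + 8 = 2 + m)
f(D, n) = 1/(2 + n) (f(D, n) = 1/(n + (2 + 0)) = 1/(n + 2) = 1/(2 + n))
C = √214370107/35 (C = √(1/(2 + 173) + 174996) = √(1/175 + 174996) = √(30624301/175) = √214370107/35 ≈ 418.33)
C - (-71743 - 214771) = √214370107/35 - (-71743 - 214771) = √214370107/35 - 1*(-286514) = √214370107/35 + 286514 = 286514 + √214370107/35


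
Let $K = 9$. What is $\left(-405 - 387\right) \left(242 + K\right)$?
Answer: $-198792$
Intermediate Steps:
$\left(-405 - 387\right) \left(242 + K\right) = \left(-405 - 387\right) \left(242 + 9\right) = \left(-792\right) 251 = -198792$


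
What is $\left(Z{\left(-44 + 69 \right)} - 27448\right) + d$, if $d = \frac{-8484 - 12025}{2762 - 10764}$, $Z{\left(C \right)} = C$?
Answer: $- \frac{219418337}{8002} \approx -27420.0$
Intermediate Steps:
$d = \frac{20509}{8002}$ ($d = - \frac{20509}{-8002} = \left(-20509\right) \left(- \frac{1}{8002}\right) = \frac{20509}{8002} \approx 2.563$)
$\left(Z{\left(-44 + 69 \right)} - 27448\right) + d = \left(\left(-44 + 69\right) - 27448\right) + \frac{20509}{8002} = \left(25 - 27448\right) + \frac{20509}{8002} = -27423 + \frac{20509}{8002} = - \frac{219418337}{8002}$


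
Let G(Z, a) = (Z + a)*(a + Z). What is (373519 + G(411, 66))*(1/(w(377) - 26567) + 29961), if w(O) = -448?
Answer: 486486095841872/27015 ≈ 1.8008e+10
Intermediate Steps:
G(Z, a) = (Z + a)² (G(Z, a) = (Z + a)*(Z + a) = (Z + a)²)
(373519 + G(411, 66))*(1/(w(377) - 26567) + 29961) = (373519 + (411 + 66)²)*(1/(-448 - 26567) + 29961) = (373519 + 477²)*(1/(-27015) + 29961) = (373519 + 227529)*(-1/27015 + 29961) = 601048*(809396414/27015) = 486486095841872/27015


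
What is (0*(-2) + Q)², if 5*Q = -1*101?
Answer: 10201/25 ≈ 408.04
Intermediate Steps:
Q = -101/5 (Q = (-1*101)/5 = (⅕)*(-101) = -101/5 ≈ -20.200)
(0*(-2) + Q)² = (0*(-2) - 101/5)² = (0 - 101/5)² = (-101/5)² = 10201/25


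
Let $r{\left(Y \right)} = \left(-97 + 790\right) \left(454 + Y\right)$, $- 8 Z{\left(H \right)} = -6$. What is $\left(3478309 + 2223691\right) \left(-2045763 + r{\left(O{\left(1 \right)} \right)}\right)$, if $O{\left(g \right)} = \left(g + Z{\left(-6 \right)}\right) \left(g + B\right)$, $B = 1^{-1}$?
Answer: $-9857135781000$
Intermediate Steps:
$B = 1$
$Z{\left(H \right)} = \frac{3}{4}$ ($Z{\left(H \right)} = \left(- \frac{1}{8}\right) \left(-6\right) = \frac{3}{4}$)
$O{\left(g \right)} = \left(1 + g\right) \left(\frac{3}{4} + g\right)$ ($O{\left(g \right)} = \left(g + \frac{3}{4}\right) \left(g + 1\right) = \left(\frac{3}{4} + g\right) \left(1 + g\right) = \left(1 + g\right) \left(\frac{3}{4} + g\right)$)
$r{\left(Y \right)} = 314622 + 693 Y$ ($r{\left(Y \right)} = 693 \left(454 + Y\right) = 314622 + 693 Y$)
$\left(3478309 + 2223691\right) \left(-2045763 + r{\left(O{\left(1 \right)} \right)}\right) = \left(3478309 + 2223691\right) \left(-2045763 + \left(314622 + 693 \left(\frac{3}{4} + 1^{2} + \frac{7}{4} \cdot 1\right)\right)\right) = 5702000 \left(-2045763 + \left(314622 + 693 \left(\frac{3}{4} + 1 + \frac{7}{4}\right)\right)\right) = 5702000 \left(-2045763 + \left(314622 + 693 \cdot \frac{7}{2}\right)\right) = 5702000 \left(-2045763 + \left(314622 + \frac{4851}{2}\right)\right) = 5702000 \left(-2045763 + \frac{634095}{2}\right) = 5702000 \left(- \frac{3457431}{2}\right) = -9857135781000$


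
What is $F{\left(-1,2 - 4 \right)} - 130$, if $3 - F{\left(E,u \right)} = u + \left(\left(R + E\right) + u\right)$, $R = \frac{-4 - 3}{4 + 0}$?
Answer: $- \frac{481}{4} \approx -120.25$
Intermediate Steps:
$R = - \frac{7}{4} \approx -1.75$
$F{\left(E,u \right)} = \frac{19}{4} - E - 2 u$ ($F{\left(E,u \right)} = 3 - \left(u + \left(\left(- \frac{7}{4} + E\right) + u\right)\right) = 3 - \left(u + \left(- \frac{7}{4} + E + u\right)\right) = 3 - \left(- \frac{7}{4} + E + 2 u\right) = \frac{19}{4} - E - 2 u$)
$F{\left(-1,2 - 4 \right)} - 130 = \left(\frac{19}{4} - -1 - 2 \left(2 - 4\right)\right) - 130 = \left(\frac{19}{4} + 1 - -4\right) - 130 = \left(\frac{19}{4} + 1 + 4\right) - 130 = \frac{39}{4} - 130 = - \frac{481}{4}$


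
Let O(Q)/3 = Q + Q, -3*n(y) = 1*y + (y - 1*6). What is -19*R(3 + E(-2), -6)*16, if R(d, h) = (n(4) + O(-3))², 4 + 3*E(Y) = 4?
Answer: -953344/9 ≈ -1.0593e+5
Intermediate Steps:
E(Y) = 0 (E(Y) = -4/3 + (⅓)*4 = -4/3 + 4/3 = 0)
n(y) = 2 - 2*y/3 (n(y) = -(1*y + (y - 1*6))/3 = -(y + (y - 6))/3 = -(y + (-6 + y))/3 = -(-6 + 2*y)/3 = 2 - 2*y/3)
O(Q) = 6*Q (O(Q) = 3*(Q + Q) = 3*(2*Q) = 6*Q)
R(d, h) = 3136/9 (R(d, h) = ((2 - ⅔*4) + 6*(-3))² = ((2 - 8/3) - 18)² = (-⅔ - 18)² = (-56/3)² = 3136/9)
-19*R(3 + E(-2), -6)*16 = -19*3136/9*16 = -59584/9*16 = -953344/9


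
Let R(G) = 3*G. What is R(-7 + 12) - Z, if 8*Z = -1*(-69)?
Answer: 51/8 ≈ 6.3750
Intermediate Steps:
Z = 69/8 (Z = (-1*(-69))/8 = (⅛)*69 = 69/8 ≈ 8.6250)
R(-7 + 12) - Z = 3*(-7 + 12) - 1*69/8 = 3*5 - 69/8 = 15 - 69/8 = 51/8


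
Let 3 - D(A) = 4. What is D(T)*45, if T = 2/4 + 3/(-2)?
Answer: -45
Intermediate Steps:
T = -1 (T = 2*(¼) + 3*(-½) = ½ - 3/2 = -1)
D(A) = -1 (D(A) = 3 - 1*4 = 3 - 4 = -1)
D(T)*45 = -1*45 = -45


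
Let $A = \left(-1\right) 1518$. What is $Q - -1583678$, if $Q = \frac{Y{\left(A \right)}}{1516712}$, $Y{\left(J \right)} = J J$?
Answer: $\frac{26108540555}{16486} \approx 1.5837 \cdot 10^{6}$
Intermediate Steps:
$A = -1518$
$Y{\left(J \right)} = J^{2}$
$Q = \frac{25047}{16486}$ ($Q = \frac{\left(-1518\right)^{2}}{1516712} = 2304324 \cdot \frac{1}{1516712} = \frac{25047}{16486} \approx 1.5193$)
$Q - -1583678 = \frac{25047}{16486} - -1583678 = \frac{25047}{16486} + 1583678 = \frac{26108540555}{16486}$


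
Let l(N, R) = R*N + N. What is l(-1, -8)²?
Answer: 49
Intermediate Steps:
l(N, R) = N + N*R (l(N, R) = N*R + N = N + N*R)
l(-1, -8)² = (-(1 - 8))² = (-1*(-7))² = 7² = 49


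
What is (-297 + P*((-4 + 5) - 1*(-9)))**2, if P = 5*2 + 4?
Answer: 24649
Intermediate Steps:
P = 14 (P = 10 + 4 = 14)
(-297 + P*((-4 + 5) - 1*(-9)))**2 = (-297 + 14*((-4 + 5) - 1*(-9)))**2 = (-297 + 14*(1 + 9))**2 = (-297 + 14*10)**2 = (-297 + 140)**2 = (-157)**2 = 24649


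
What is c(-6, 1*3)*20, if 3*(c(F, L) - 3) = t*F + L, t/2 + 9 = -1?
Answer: 880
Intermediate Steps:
t = -20 (t = -18 + 2*(-1) = -18 - 2 = -20)
c(F, L) = 3 - 20*F/3 + L/3 (c(F, L) = 3 + (-20*F + L)/3 = 3 + (L - 20*F)/3 = 3 + (-20*F/3 + L/3) = 3 - 20*F/3 + L/3)
c(-6, 1*3)*20 = (3 - 20/3*(-6) + (1*3)/3)*20 = (3 + 40 + (1/3)*3)*20 = (3 + 40 + 1)*20 = 44*20 = 880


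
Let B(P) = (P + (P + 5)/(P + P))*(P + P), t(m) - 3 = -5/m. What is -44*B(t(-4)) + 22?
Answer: -3949/2 ≈ -1974.5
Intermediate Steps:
t(m) = 3 - 5/m
B(P) = 2*P*(P + (5 + P)/(2*P)) (B(P) = (P + (5 + P)/((2*P)))*(2*P) = (P + (5 + P)*(1/(2*P)))*(2*P) = (P + (5 + P)/(2*P))*(2*P) = 2*P*(P + (5 + P)/(2*P)))
-44*B(t(-4)) + 22 = -44*(5 + (3 - 5/(-4)) + 2*(3 - 5/(-4))²) + 22 = -44*(5 + (3 - 5*(-¼)) + 2*(3 - 5*(-¼))²) + 22 = -44*(5 + (3 + 5/4) + 2*(3 + 5/4)²) + 22 = -44*(5 + 17/4 + 2*(17/4)²) + 22 = -44*(5 + 17/4 + 2*(289/16)) + 22 = -44*(5 + 17/4 + 289/8) + 22 = -44*363/8 + 22 = -3993/2 + 22 = -3949/2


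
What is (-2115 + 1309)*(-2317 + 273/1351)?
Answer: 360396452/193 ≈ 1.8673e+6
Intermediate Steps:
(-2115 + 1309)*(-2317 + 273/1351) = -806*(-2317 + 273*(1/1351)) = -806*(-2317 + 39/193) = -806*(-447142/193) = 360396452/193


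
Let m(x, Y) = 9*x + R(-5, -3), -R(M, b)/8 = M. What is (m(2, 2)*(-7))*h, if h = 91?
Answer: -36946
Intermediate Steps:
R(M, b) = -8*M
m(x, Y) = 40 + 9*x (m(x, Y) = 9*x - 8*(-5) = 9*x + 40 = 40 + 9*x)
(m(2, 2)*(-7))*h = ((40 + 9*2)*(-7))*91 = ((40 + 18)*(-7))*91 = (58*(-7))*91 = -406*91 = -36946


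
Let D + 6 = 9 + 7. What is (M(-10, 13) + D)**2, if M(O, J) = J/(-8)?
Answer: 4489/64 ≈ 70.141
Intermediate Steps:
M(O, J) = -J/8 (M(O, J) = J*(-1/8) = -J/8)
D = 10 (D = -6 + (9 + 7) = -6 + 16 = 10)
(M(-10, 13) + D)**2 = (-1/8*13 + 10)**2 = (-13/8 + 10)**2 = (67/8)**2 = 4489/64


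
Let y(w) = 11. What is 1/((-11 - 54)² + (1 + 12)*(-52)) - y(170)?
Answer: -39038/3549 ≈ -11.000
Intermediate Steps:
1/((-11 - 54)² + (1 + 12)*(-52)) - y(170) = 1/((-11 - 54)² + (1 + 12)*(-52)) - 1*11 = 1/((-65)² + 13*(-52)) - 11 = 1/(4225 - 676) - 11 = 1/3549 - 11 = -39038/3549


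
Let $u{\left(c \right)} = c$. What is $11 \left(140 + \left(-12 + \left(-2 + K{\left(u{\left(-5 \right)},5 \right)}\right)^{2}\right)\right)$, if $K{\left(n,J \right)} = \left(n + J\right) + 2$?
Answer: $1408$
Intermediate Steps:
$K{\left(n,J \right)} = 2 + J + n$ ($K{\left(n,J \right)} = \left(J + n\right) + 2 = 2 + J + n$)
$11 \left(140 + \left(-12 + \left(-2 + K{\left(u{\left(-5 \right)},5 \right)}\right)^{2}\right)\right) = 11 \left(140 - \left(12 - \left(-2 + \left(2 + 5 - 5\right)\right)^{2}\right)\right) = 11 \left(140 - \left(12 - \left(-2 + 2\right)^{2}\right)\right) = 11 \left(140 - \left(12 - 0^{2}\right)\right) = 11 \left(140 + \left(-12 + 0\right)\right) = 11 \left(140 - 12\right) = 11 \cdot 128 = 1408$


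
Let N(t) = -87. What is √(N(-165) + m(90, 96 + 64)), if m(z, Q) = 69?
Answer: 3*I*√2 ≈ 4.2426*I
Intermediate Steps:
√(N(-165) + m(90, 96 + 64)) = √(-87 + 69) = √(-18) = 3*I*√2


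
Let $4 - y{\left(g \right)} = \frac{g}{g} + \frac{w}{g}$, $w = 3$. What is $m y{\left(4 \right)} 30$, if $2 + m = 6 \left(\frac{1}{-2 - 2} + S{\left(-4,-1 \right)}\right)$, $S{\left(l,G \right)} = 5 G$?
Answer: $- \frac{9045}{4} \approx -2261.3$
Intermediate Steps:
$y{\left(g \right)} = 3 - \frac{3}{g}$ ($y{\left(g \right)} = 4 - \left(\frac{g}{g} + \frac{3}{g}\right) = 4 - \left(1 + \frac{3}{g}\right) = 3 - \frac{3}{g}$)
$m = - \frac{67}{2}$ ($m = -2 + 6 \left(\frac{1}{-2 - 2} + 5 \left(-1\right)\right) = -2 + 6 \left(\frac{1}{-4} - 5\right) = -2 + 6 \left(- \frac{1}{4} - 5\right) = -2 + 6 \left(- \frac{21}{4}\right) = -2 - \frac{63}{2} = - \frac{67}{2} \approx -33.5$)
$m y{\left(4 \right)} 30 = - \frac{67 \left(3 - \frac{3}{4}\right)}{2} \cdot 30 = \left(- \frac{67}{2}\right) \frac{9}{4} \cdot 30 = \left(- \frac{603}{8}\right) 30 = - \frac{9045}{4}$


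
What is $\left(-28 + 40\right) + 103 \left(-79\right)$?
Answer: $-8125$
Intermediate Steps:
$\left(-28 + 40\right) + 103 \left(-79\right) = 12 - 8137 = -8125$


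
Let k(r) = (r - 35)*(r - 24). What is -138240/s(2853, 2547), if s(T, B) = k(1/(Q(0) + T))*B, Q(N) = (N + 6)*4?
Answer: -63568350720/983795534447 ≈ -0.064615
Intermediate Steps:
Q(N) = 24 + 4*N (Q(N) = (6 + N)*4 = 24 + 4*N)
k(r) = (-35 + r)*(-24 + r)
s(T, B) = B*(840 + (24 + T)⁻² - 59/(24 + T)) (s(T, B) = (840 + (1/((24 + 4*0) + T))² - 59/((24 + 4*0) + T))*B = (840 + (1/((24 + 0) + T))² - 59/((24 + 0) + T))*B = (840 + (1/(24 + T))² - 59/(24 + T))*B = (840 + (24 + T)⁻² - 59/(24 + T))*B = B*(840 + (24 + T)⁻² - 59/(24 + T)))
-138240/s(2853, 2547) = -138240*(576 + 2853² + 48*2853)/(2547*(482425 + 840*2853² + 40261*2853)) = -138240*(576 + 8139609 + 136944)/(2547*(482425 + 840*8139609 + 114864633)) = -138240*919681/(283*(482425 + 6837271560 + 114864633)) = -138240/(2547*(1/8277129)*6952618618) = -138240/1967591068894/919681 = -138240*919681/1967591068894 = -63568350720/983795534447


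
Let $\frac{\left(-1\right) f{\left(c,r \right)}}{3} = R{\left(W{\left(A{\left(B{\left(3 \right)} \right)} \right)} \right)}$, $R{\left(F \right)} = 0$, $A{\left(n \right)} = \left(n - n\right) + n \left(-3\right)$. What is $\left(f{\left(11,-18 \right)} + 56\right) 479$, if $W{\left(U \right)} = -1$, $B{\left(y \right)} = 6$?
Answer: $26824$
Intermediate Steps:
$A{\left(n \right)} = - 3 n$ ($A{\left(n \right)} = 0 - 3 n = - 3 n$)
$f{\left(c,r \right)} = 0$ ($f{\left(c,r \right)} = \left(-3\right) 0 = 0$)
$\left(f{\left(11,-18 \right)} + 56\right) 479 = \left(0 + 56\right) 479 = 56 \cdot 479 = 26824$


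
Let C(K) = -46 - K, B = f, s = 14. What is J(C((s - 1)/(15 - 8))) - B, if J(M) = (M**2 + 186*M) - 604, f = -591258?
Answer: 28618101/49 ≈ 5.8404e+5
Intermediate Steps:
B = -591258
J(M) = -604 + M**2 + 186*M
J(C((s - 1)/(15 - 8))) - B = (-604 + (-46 - (14 - 1)/(15 - 8))**2 + 186*(-46 - (14 - 1)/(15 - 8))) - 1*(-591258) = (-604 + (-46 - 13/7)**2 + 186*(-46 - 13/7)) + 591258 = (-604 + (-335/7)**2 + 186*(-335/7)) + 591258 = (-604 + 112225/49 - 62310/7) + 591258 = -353541/49 + 591258 = 28618101/49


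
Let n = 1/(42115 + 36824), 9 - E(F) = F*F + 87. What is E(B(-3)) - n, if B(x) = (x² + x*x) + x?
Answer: -23918518/78939 ≈ -303.00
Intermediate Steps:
B(x) = x + 2*x² (B(x) = (x² + x²) + x = 2*x² + x = x + 2*x²)
E(F) = -78 - F² (E(F) = 9 - (F*F + 87) = 9 - (F² + 87) = 9 - (87 + F²) = 9 + (-87 - F²) = -78 - F²)
n = 1/78939 ≈ 1.2668e-5
E(B(-3)) - n = (-78 - (-3*(1 + 2*(-3)))²) - 1*1/78939 = (-78 - (-3*(1 - 6))²) - 1/78939 = (-78 - (-3*(-5))²) - 1/78939 = (-78 - 1*15²) - 1/78939 = (-78 - 1*225) - 1/78939 = (-78 - 225) - 1/78939 = -303 - 1/78939 = -23918518/78939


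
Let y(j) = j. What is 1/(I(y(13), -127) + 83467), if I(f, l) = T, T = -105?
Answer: 1/83362 ≈ 1.1996e-5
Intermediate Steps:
I(f, l) = -105
1/(I(y(13), -127) + 83467) = 1/(-105 + 83467) = 1/83362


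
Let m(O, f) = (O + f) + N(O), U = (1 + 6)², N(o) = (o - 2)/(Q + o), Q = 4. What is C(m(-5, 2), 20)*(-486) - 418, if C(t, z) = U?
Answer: -24232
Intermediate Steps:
N(o) = (-2 + o)/(4 + o) (N(o) = (o - 2)/(4 + o) = (-2 + o)/(4 + o))
U = 49 (U = 7² = 49)
m(O, f) = O + f + (-2 + O)/(4 + O) (m(O, f) = (O + f) + (-2 + O)/(4 + O) = O + f + (-2 + O)/(4 + O))
C(t, z) = 49
C(m(-5, 2), 20)*(-486) - 418 = 49*(-486) - 418 = -23814 - 418 = -24232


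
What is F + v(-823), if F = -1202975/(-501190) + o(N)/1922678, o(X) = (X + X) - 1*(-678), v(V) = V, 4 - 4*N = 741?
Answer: -158150384293501/192725397364 ≈ -820.60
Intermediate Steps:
N = -737/4 (N = 1 - ¼*741 = 1 - 741/4 = -737/4 ≈ -184.25)
o(X) = 678 + 2*X (o(X) = 2*X + 678 = 678 + 2*X)
F = 462617737071/192725397364 (F = -1202975/(-501190) + (678 + 2*(-737/4))/1922678 = -1202975*(-1/501190) + (678 - 737/2)*(1/1922678) = 240595/100238 + (619/2)*(1/1922678) = 240595/100238 + 619/3845356 = 462617737071/192725397364 ≈ 2.4004)
F + v(-823) = 462617737071/192725397364 - 823 = -158150384293501/192725397364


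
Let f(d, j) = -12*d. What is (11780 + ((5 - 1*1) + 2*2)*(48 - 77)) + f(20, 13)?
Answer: 11308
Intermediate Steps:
(11780 + ((5 - 1*1) + 2*2)*(48 - 77)) + f(20, 13) = (11780 + ((5 - 1*1) + 2*2)*(48 - 77)) - 12*20 = (11780 + ((5 - 1) + 4)*(-29)) - 240 = (11780 + (4 + 4)*(-29)) - 240 = (11780 + 8*(-29)) - 240 = (11780 - 232) - 240 = 11548 - 240 = 11308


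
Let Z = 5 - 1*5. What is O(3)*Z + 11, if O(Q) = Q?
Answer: 11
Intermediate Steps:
Z = 0 (Z = 5 - 5 = 0)
O(3)*Z + 11 = 3*0 + 11 = 0 + 11 = 11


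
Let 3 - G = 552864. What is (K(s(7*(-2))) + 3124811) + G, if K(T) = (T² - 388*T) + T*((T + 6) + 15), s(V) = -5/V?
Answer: 126019140/49 ≈ 2.5718e+6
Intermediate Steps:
G = -552861 (G = 3 - 1*552864 = 3 - 552864 = -552861)
K(T) = T² - 388*T + T*(21 + T) (K(T) = (T² - 388*T) + T*((6 + T) + 15) = (T² - 388*T) + T*(21 + T) = T² - 388*T + T*(21 + T))
(K(s(7*(-2))) + 3124811) + G = ((-5/(7*(-2)))*(-367 + 2*(-5/(7*(-2)))) + 3124811) - 552861 = ((-5/(-14))*(-367 + 2*(-5/(-14))) + 3124811) - 552861 = ((-5*(-1/14))*(-367 + 2*(-5*(-1/14))) + 3124811) - 552861 = (5*(-367 + 2*(5/14))/14 + 3124811) - 552861 = (5*(-367 + 5/7)/14 + 3124811) - 552861 = ((5/14)*(-2564/7) + 3124811) - 552861 = (-6410/49 + 3124811) - 552861 = 153109329/49 - 552861 = 126019140/49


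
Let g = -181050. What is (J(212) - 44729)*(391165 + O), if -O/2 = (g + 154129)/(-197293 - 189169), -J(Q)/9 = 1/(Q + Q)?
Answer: -716740410963907685/40964972 ≈ -1.7496e+10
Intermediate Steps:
J(Q) = -9/(2*Q) (J(Q) = -9/(Q + Q) = -9*1/(2*Q) = -9/(2*Q))
O = -26921/193231 (O = -2*(-181050 + 154129)/(-197293 - 189169) = -(-53842)/(-386462) = -(-53842)*(-1)/386462 = -2*26921/386462 = -26921/193231 ≈ -0.13932)
(J(212) - 44729)*(391165 + O) = (-9/2/212 - 44729)*(391165 - 26921/193231) = (-9/2*1/212 - 44729)*(75585177194/193231) = (-9/424 - 44729)*(75585177194/193231) = -18965105/424*75585177194/193231 = -716740410963907685/40964972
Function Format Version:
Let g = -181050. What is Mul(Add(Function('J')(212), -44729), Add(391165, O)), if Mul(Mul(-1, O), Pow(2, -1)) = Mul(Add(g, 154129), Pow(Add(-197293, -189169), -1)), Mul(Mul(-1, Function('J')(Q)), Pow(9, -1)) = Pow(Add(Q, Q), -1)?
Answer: Rational(-716740410963907685, 40964972) ≈ -1.7496e+10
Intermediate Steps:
Function('J')(Q) = Mul(Rational(-9, 2), Pow(Q, -1)) (Function('J')(Q) = Mul(-9, Pow(Add(Q, Q), -1)) = Mul(-9, Pow(Mul(2, Q), -1)) = Mul(-9, Mul(Rational(1, 2), Pow(Q, -1))) = Mul(Rational(-9, 2), Pow(Q, -1)))
O = Rational(-26921, 193231) (O = Mul(-2, Mul(Add(-181050, 154129), Pow(Add(-197293, -189169), -1))) = Mul(-2, Mul(-26921, Pow(-386462, -1))) = Mul(-2, Mul(-26921, Rational(-1, 386462))) = Mul(-2, Rational(26921, 386462)) = Rational(-26921, 193231) ≈ -0.13932)
Mul(Add(Function('J')(212), -44729), Add(391165, O)) = Mul(Add(Mul(Rational(-9, 2), Pow(212, -1)), -44729), Add(391165, Rational(-26921, 193231))) = Mul(Add(Mul(Rational(-9, 2), Rational(1, 212)), -44729), Rational(75585177194, 193231)) = Mul(Add(Rational(-9, 424), -44729), Rational(75585177194, 193231)) = Mul(Rational(-18965105, 424), Rational(75585177194, 193231)) = Rational(-716740410963907685, 40964972)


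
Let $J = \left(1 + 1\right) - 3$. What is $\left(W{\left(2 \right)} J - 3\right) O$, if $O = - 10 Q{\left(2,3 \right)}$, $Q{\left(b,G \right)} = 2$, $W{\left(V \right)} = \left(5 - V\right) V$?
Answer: $180$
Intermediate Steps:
$W{\left(V \right)} = V \left(5 - V\right)$
$J = -1$ ($J = 2 - 3 = -1$)
$O = -20$ ($O = \left(-10\right) 2 = -20$)
$\left(W{\left(2 \right)} J - 3\right) O = \left(2 \left(5 - 2\right) \left(-1\right) - 3\right) \left(-20\right) = \left(2 \cdot 3 \left(-1\right) - 3\right) \left(-20\right) = \left(6 \left(-1\right) - 3\right) \left(-20\right) = \left(-6 - 3\right) \left(-20\right) = \left(-9\right) \left(-20\right) = 180$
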